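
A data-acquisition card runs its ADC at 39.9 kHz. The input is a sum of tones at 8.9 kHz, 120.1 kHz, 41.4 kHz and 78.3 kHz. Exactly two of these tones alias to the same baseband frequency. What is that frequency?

fs/2 = 19.95 kHz.
8.9 kHz ≤ fs/2 = 19.95 kHz, passes unchanged.
120.1 kHz mod fs = 0.4 kHz.
0.4 kHz ≤ fs/2 = 19.95 kHz, appears at 0.4 kHz.
41.4 kHz mod fs = 1.5 kHz.
1.5 kHz ≤ fs/2 = 19.95 kHz, appears at 1.5 kHz.
78.3 kHz mod fs = 38.4 kHz.
38.4 kHz > fs/2 = 19.95 kHz, folds to fs − 38.4 kHz = 1.5 kHz.
41.4 kHz and 78.3 kHz both map to 1.5 kHz.

1.5 kHz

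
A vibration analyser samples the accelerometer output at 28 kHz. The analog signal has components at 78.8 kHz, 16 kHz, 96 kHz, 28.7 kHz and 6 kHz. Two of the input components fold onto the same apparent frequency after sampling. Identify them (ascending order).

16 kHz, 96 kHz

fs/2 = 14 kHz.
78.8 kHz mod fs = 22.8 kHz.
22.8 kHz > fs/2 = 14 kHz, folds to fs − 22.8 kHz = 5.2 kHz.
16 kHz > fs/2 = 14 kHz, folds to fs − 16 kHz = 12 kHz.
96 kHz mod fs = 12 kHz.
12 kHz ≤ fs/2 = 14 kHz, appears at 12 kHz.
28.7 kHz mod fs = 0.7 kHz.
0.7 kHz ≤ fs/2 = 14 kHz, appears at 0.7 kHz.
6 kHz ≤ fs/2 = 14 kHz, passes unchanged.
16 kHz and 96 kHz both map to 12 kHz.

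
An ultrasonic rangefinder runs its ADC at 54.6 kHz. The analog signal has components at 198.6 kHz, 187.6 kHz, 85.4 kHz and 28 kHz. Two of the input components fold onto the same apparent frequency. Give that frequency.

23.8 kHz

fs/2 = 27.3 kHz.
198.6 kHz mod fs = 34.8 kHz.
34.8 kHz > fs/2 = 27.3 kHz, folds to fs − 34.8 kHz = 19.8 kHz.
187.6 kHz mod fs = 23.8 kHz.
23.8 kHz ≤ fs/2 = 27.3 kHz, appears at 23.8 kHz.
85.4 kHz mod fs = 30.8 kHz.
30.8 kHz > fs/2 = 27.3 kHz, folds to fs − 30.8 kHz = 23.8 kHz.
28 kHz > fs/2 = 27.3 kHz, folds to fs − 28 kHz = 26.6 kHz.
85.4 kHz and 187.6 kHz both map to 23.8 kHz.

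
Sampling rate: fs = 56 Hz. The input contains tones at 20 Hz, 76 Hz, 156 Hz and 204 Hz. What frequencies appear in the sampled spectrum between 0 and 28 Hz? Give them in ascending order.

fs/2 = 28 Hz.
20 Hz ≤ fs/2 = 28 Hz, passes unchanged.
76 Hz mod fs = 20 Hz.
20 Hz ≤ fs/2 = 28 Hz, appears at 20 Hz.
156 Hz mod fs = 44 Hz.
44 Hz > fs/2 = 28 Hz, folds to fs − 44 Hz = 12 Hz.
204 Hz mod fs = 36 Hz.
36 Hz > fs/2 = 28 Hz, folds to fs − 36 Hz = 20 Hz.
Distinct values: {12 Hz, 20 Hz}.

12 Hz, 20 Hz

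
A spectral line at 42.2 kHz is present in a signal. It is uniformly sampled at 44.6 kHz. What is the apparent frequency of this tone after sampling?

2.4 kHz

42.2 kHz > fs/2 = 22.3 kHz, folds to fs − 42.2 kHz = 2.4 kHz.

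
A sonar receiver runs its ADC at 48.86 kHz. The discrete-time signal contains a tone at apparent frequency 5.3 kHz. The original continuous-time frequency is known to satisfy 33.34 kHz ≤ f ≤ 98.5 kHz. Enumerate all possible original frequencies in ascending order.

Frequencies that alias to 5.3 kHz are k·fs ± 5.3 kHz for integer k ≥ 0.
k=0: 5.3 kHz.
k=1: 43.56 kHz, 54.16 kHz.
k=2: 92.42 kHz, 103.02 kHz.
k=3: 141.28 kHz, 151.88 kHz.
Within [33.34 kHz, 98.5 kHz]: 43.56 kHz, 54.16 kHz, 92.42 kHz.

43.56 kHz, 54.16 kHz, 92.42 kHz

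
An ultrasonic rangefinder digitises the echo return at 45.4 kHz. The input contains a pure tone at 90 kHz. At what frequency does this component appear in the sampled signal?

0.8 kHz

90 kHz mod fs = 44.6 kHz.
44.6 kHz > fs/2 = 22.7 kHz, folds to fs − 44.6 kHz = 0.8 kHz.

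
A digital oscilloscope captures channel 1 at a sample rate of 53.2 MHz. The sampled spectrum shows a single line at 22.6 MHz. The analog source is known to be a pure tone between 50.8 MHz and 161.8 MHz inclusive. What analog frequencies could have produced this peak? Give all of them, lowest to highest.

75.8 MHz, 83.8 MHz, 129 MHz, 137 MHz

Frequencies that alias to 22.6 MHz are k·fs ± 22.6 MHz for integer k ≥ 0.
k=0: 22.6 MHz.
k=1: 30.6 MHz, 75.8 MHz.
k=2: 83.8 MHz, 129 MHz.
k=3: 137 MHz, 182.2 MHz.
k=4: 190.2 MHz, 235.4 MHz.
Within [50.8 MHz, 161.8 MHz]: 75.8 MHz, 83.8 MHz, 129 MHz, 137 MHz.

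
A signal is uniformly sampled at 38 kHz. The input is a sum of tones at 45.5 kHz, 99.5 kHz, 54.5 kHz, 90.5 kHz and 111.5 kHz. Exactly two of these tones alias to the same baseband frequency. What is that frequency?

fs/2 = 19 kHz.
45.5 kHz mod fs = 7.5 kHz.
7.5 kHz ≤ fs/2 = 19 kHz, appears at 7.5 kHz.
99.5 kHz mod fs = 23.5 kHz.
23.5 kHz > fs/2 = 19 kHz, folds to fs − 23.5 kHz = 14.5 kHz.
54.5 kHz mod fs = 16.5 kHz.
16.5 kHz ≤ fs/2 = 19 kHz, appears at 16.5 kHz.
90.5 kHz mod fs = 14.5 kHz.
14.5 kHz ≤ fs/2 = 19 kHz, appears at 14.5 kHz.
111.5 kHz mod fs = 35.5 kHz.
35.5 kHz > fs/2 = 19 kHz, folds to fs − 35.5 kHz = 2.5 kHz.
90.5 kHz and 99.5 kHz both map to 14.5 kHz.

14.5 kHz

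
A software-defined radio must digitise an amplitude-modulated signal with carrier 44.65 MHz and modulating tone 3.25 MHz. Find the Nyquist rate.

AM sidebands sit at fc ± fm = 41.4 MHz and 47.9 MHz.
Highest-frequency component: 47.9 MHz.
Nyquist rate = 2 × 47.9 MHz = 95.8 MHz.

95.8 MHz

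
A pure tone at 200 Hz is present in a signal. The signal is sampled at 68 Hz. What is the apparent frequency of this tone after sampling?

200 Hz mod fs = 64 Hz.
64 Hz > fs/2 = 34 Hz, folds to fs − 64 Hz = 4 Hz.

4 Hz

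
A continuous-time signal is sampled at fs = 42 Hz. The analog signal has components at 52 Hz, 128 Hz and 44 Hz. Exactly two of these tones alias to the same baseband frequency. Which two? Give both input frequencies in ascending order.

fs/2 = 21 Hz.
52 Hz mod fs = 10 Hz.
10 Hz ≤ fs/2 = 21 Hz, appears at 10 Hz.
128 Hz mod fs = 2 Hz.
2 Hz ≤ fs/2 = 21 Hz, appears at 2 Hz.
44 Hz mod fs = 2 Hz.
2 Hz ≤ fs/2 = 21 Hz, appears at 2 Hz.
44 Hz and 128 Hz both map to 2 Hz.

44 Hz, 128 Hz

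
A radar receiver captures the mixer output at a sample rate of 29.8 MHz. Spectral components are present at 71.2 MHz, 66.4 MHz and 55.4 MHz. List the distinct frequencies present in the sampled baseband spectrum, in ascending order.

4.2 MHz, 6.8 MHz, 11.6 MHz

fs/2 = 14.9 MHz.
71.2 MHz mod fs = 11.6 MHz.
11.6 MHz ≤ fs/2 = 14.9 MHz, appears at 11.6 MHz.
66.4 MHz mod fs = 6.8 MHz.
6.8 MHz ≤ fs/2 = 14.9 MHz, appears at 6.8 MHz.
55.4 MHz mod fs = 25.6 MHz.
25.6 MHz > fs/2 = 14.9 MHz, folds to fs − 25.6 MHz = 4.2 MHz.
Distinct values: {4.2 MHz, 6.8 MHz, 11.6 MHz}.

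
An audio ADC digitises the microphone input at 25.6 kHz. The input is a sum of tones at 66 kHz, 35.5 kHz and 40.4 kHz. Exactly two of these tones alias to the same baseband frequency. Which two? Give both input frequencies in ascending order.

40.4 kHz, 66 kHz

fs/2 = 12.8 kHz.
66 kHz mod fs = 14.8 kHz.
14.8 kHz > fs/2 = 12.8 kHz, folds to fs − 14.8 kHz = 10.8 kHz.
35.5 kHz mod fs = 9.9 kHz.
9.9 kHz ≤ fs/2 = 12.8 kHz, appears at 9.9 kHz.
40.4 kHz mod fs = 14.8 kHz.
14.8 kHz > fs/2 = 12.8 kHz, folds to fs − 14.8 kHz = 10.8 kHz.
40.4 kHz and 66 kHz both map to 10.8 kHz.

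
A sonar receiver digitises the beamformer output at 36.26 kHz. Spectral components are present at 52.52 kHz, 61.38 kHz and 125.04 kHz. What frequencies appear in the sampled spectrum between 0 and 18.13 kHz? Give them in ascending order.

11.14 kHz, 16.26 kHz

fs/2 = 18.13 kHz.
52.52 kHz mod fs = 16.26 kHz.
16.26 kHz ≤ fs/2 = 18.13 kHz, appears at 16.26 kHz.
61.38 kHz mod fs = 25.12 kHz.
25.12 kHz > fs/2 = 18.13 kHz, folds to fs − 25.12 kHz = 11.14 kHz.
125.04 kHz mod fs = 16.26 kHz.
16.26 kHz ≤ fs/2 = 18.13 kHz, appears at 16.26 kHz.
Distinct values: {11.14 kHz, 16.26 kHz}.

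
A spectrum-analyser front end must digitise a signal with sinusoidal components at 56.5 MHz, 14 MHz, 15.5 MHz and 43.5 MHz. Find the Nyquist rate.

Highest-frequency component: 56.5 MHz.
Nyquist rate = 2 × 56.5 MHz = 113 MHz.

113 MHz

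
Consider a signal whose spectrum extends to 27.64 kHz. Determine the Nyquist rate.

Nyquist rate = 2 × 27.64 kHz = 55.28 kHz.

55.28 kHz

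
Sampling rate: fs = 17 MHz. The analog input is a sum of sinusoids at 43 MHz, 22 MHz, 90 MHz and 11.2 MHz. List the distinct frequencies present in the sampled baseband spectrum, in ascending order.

5 MHz, 5.8 MHz, 8 MHz

fs/2 = 8.5 MHz.
43 MHz mod fs = 9 MHz.
9 MHz > fs/2 = 8.5 MHz, folds to fs − 9 MHz = 8 MHz.
22 MHz mod fs = 5 MHz.
5 MHz ≤ fs/2 = 8.5 MHz, appears at 5 MHz.
90 MHz mod fs = 5 MHz.
5 MHz ≤ fs/2 = 8.5 MHz, appears at 5 MHz.
11.2 MHz > fs/2 = 8.5 MHz, folds to fs − 11.2 MHz = 5.8 MHz.
Distinct values: {5 MHz, 5.8 MHz, 8 MHz}.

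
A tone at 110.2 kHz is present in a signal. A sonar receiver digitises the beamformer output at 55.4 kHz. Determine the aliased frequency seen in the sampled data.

110.2 kHz mod fs = 54.8 kHz.
54.8 kHz > fs/2 = 27.7 kHz, folds to fs − 54.8 kHz = 0.6 kHz.

0.6 kHz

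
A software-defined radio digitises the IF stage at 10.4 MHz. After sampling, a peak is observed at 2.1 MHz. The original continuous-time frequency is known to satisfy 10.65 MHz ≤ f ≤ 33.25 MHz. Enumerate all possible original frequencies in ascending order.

Frequencies that alias to 2.1 MHz are k·fs ± 2.1 MHz for integer k ≥ 0.
k=0: 2.1 MHz.
k=1: 8.3 MHz, 12.5 MHz.
k=2: 18.7 MHz, 22.9 MHz.
k=3: 29.1 MHz, 33.3 MHz.
k=4: 39.5 MHz, 43.7 MHz.
Within [10.65 MHz, 33.25 MHz]: 12.5 MHz, 18.7 MHz, 22.9 MHz, 29.1 MHz.

12.5 MHz, 18.7 MHz, 22.9 MHz, 29.1 MHz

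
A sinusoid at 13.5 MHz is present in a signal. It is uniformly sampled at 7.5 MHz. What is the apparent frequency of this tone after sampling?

1.5 MHz

13.5 MHz mod fs = 6 MHz.
6 MHz > fs/2 = 3.75 MHz, folds to fs − 6 MHz = 1.5 MHz.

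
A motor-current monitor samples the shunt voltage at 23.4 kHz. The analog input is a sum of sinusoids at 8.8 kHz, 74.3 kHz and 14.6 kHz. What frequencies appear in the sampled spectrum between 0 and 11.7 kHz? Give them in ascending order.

fs/2 = 11.7 kHz.
8.8 kHz ≤ fs/2 = 11.7 kHz, passes unchanged.
74.3 kHz mod fs = 4.1 kHz.
4.1 kHz ≤ fs/2 = 11.7 kHz, appears at 4.1 kHz.
14.6 kHz > fs/2 = 11.7 kHz, folds to fs − 14.6 kHz = 8.8 kHz.
Distinct values: {4.1 kHz, 8.8 kHz}.

4.1 kHz, 8.8 kHz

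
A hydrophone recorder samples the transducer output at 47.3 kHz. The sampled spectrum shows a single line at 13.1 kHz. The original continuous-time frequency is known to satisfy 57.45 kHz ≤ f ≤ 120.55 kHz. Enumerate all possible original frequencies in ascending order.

Frequencies that alias to 13.1 kHz are k·fs ± 13.1 kHz for integer k ≥ 0.
k=0: 13.1 kHz.
k=1: 34.2 kHz, 60.4 kHz.
k=2: 81.5 kHz, 107.7 kHz.
k=3: 128.8 kHz, 155 kHz.
Within [57.45 kHz, 120.55 kHz]: 60.4 kHz, 81.5 kHz, 107.7 kHz.

60.4 kHz, 81.5 kHz, 107.7 kHz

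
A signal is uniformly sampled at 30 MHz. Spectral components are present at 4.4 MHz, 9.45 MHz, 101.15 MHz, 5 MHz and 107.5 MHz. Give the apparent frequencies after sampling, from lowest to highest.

4.4 MHz, 5 MHz, 9.45 MHz, 11.15 MHz, 12.5 MHz

fs/2 = 15 MHz.
4.4 MHz ≤ fs/2 = 15 MHz, passes unchanged.
9.45 MHz ≤ fs/2 = 15 MHz, passes unchanged.
101.15 MHz mod fs = 11.15 MHz.
11.15 MHz ≤ fs/2 = 15 MHz, appears at 11.15 MHz.
5 MHz ≤ fs/2 = 15 MHz, passes unchanged.
107.5 MHz mod fs = 17.5 MHz.
17.5 MHz > fs/2 = 15 MHz, folds to fs − 17.5 MHz = 12.5 MHz.
Distinct values: {4.4 MHz, 5 MHz, 9.45 MHz, 11.15 MHz, 12.5 MHz}.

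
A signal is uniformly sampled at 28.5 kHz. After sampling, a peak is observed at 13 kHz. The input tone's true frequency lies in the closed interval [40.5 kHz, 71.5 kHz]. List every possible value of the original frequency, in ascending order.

Frequencies that alias to 13 kHz are k·fs ± 13 kHz for integer k ≥ 0.
k=0: 13 kHz.
k=1: 15.5 kHz, 41.5 kHz.
k=2: 44 kHz, 70 kHz.
k=3: 72.5 kHz, 98.5 kHz.
Within [40.5 kHz, 71.5 kHz]: 41.5 kHz, 44 kHz, 70 kHz.

41.5 kHz, 44 kHz, 70 kHz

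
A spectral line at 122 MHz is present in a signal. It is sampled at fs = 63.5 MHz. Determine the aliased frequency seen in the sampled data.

5 MHz

122 MHz mod fs = 58.5 MHz.
58.5 MHz > fs/2 = 31.75 MHz, folds to fs − 58.5 MHz = 5 MHz.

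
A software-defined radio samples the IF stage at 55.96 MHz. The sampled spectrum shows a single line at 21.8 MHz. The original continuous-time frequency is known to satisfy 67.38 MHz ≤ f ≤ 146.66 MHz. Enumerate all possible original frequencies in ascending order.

77.76 MHz, 90.12 MHz, 133.72 MHz, 146.08 MHz

Frequencies that alias to 21.8 MHz are k·fs ± 21.8 MHz for integer k ≥ 0.
k=0: 21.8 MHz.
k=1: 34.16 MHz, 77.76 MHz.
k=2: 90.12 MHz, 133.72 MHz.
k=3: 146.08 MHz, 189.68 MHz.
k=4: 202.04 MHz, 245.64 MHz.
Within [67.38 MHz, 146.66 MHz]: 77.76 MHz, 90.12 MHz, 133.72 MHz, 146.08 MHz.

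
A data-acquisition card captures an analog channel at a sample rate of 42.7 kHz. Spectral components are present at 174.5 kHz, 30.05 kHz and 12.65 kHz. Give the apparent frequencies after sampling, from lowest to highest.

3.7 kHz, 12.65 kHz

fs/2 = 21.35 kHz.
174.5 kHz mod fs = 3.7 kHz.
3.7 kHz ≤ fs/2 = 21.35 kHz, appears at 3.7 kHz.
30.05 kHz > fs/2 = 21.35 kHz, folds to fs − 30.05 kHz = 12.65 kHz.
12.65 kHz ≤ fs/2 = 21.35 kHz, passes unchanged.
Distinct values: {3.7 kHz, 12.65 kHz}.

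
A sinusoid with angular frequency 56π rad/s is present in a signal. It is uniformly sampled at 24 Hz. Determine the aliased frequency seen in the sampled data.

ω = 56π rad/s → f = ω/(2π) = 28 Hz.
28 Hz mod fs = 4 Hz.
4 Hz ≤ fs/2 = 12 Hz, appears at 4 Hz.

4 Hz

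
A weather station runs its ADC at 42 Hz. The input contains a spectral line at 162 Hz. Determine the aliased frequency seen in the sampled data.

162 Hz mod fs = 36 Hz.
36 Hz > fs/2 = 21 Hz, folds to fs − 36 Hz = 6 Hz.

6 Hz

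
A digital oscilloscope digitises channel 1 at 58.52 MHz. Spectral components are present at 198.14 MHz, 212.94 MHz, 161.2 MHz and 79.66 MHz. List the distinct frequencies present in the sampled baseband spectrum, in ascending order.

14.36 MHz, 21.14 MHz, 22.58 MHz

fs/2 = 29.26 MHz.
198.14 MHz mod fs = 22.58 MHz.
22.58 MHz ≤ fs/2 = 29.26 MHz, appears at 22.58 MHz.
212.94 MHz mod fs = 37.38 MHz.
37.38 MHz > fs/2 = 29.26 MHz, folds to fs − 37.38 MHz = 21.14 MHz.
161.2 MHz mod fs = 44.16 MHz.
44.16 MHz > fs/2 = 29.26 MHz, folds to fs − 44.16 MHz = 14.36 MHz.
79.66 MHz mod fs = 21.14 MHz.
21.14 MHz ≤ fs/2 = 29.26 MHz, appears at 21.14 MHz.
Distinct values: {14.36 MHz, 21.14 MHz, 22.58 MHz}.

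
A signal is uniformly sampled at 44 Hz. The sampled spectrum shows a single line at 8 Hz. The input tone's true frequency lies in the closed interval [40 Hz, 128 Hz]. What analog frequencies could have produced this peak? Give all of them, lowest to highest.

52 Hz, 80 Hz, 96 Hz, 124 Hz

Frequencies that alias to 8 Hz are k·fs ± 8 Hz for integer k ≥ 0.
k=0: 8 Hz.
k=1: 36 Hz, 52 Hz.
k=2: 80 Hz, 96 Hz.
k=3: 124 Hz, 140 Hz.
k=4: 168 Hz, 184 Hz.
Within [40 Hz, 128 Hz]: 52 Hz, 80 Hz, 96 Hz, 124 Hz.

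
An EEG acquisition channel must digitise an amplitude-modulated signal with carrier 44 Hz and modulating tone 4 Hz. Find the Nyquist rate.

96 Hz

AM sidebands sit at fc ± fm = 40 Hz and 48 Hz.
Highest-frequency component: 48 Hz.
Nyquist rate = 2 × 48 Hz = 96 Hz.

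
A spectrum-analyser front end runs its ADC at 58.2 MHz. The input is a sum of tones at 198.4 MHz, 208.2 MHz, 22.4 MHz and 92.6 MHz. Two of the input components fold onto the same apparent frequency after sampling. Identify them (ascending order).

fs/2 = 29.1 MHz.
198.4 MHz mod fs = 23.8 MHz.
23.8 MHz ≤ fs/2 = 29.1 MHz, appears at 23.8 MHz.
208.2 MHz mod fs = 33.6 MHz.
33.6 MHz > fs/2 = 29.1 MHz, folds to fs − 33.6 MHz = 24.6 MHz.
22.4 MHz ≤ fs/2 = 29.1 MHz, passes unchanged.
92.6 MHz mod fs = 34.4 MHz.
34.4 MHz > fs/2 = 29.1 MHz, folds to fs − 34.4 MHz = 23.8 MHz.
92.6 MHz and 198.4 MHz both map to 23.8 MHz.

92.6 MHz, 198.4 MHz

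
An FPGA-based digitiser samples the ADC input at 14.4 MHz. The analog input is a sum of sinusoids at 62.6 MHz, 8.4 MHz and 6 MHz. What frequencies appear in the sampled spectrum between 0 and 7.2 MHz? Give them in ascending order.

fs/2 = 7.2 MHz.
62.6 MHz mod fs = 5 MHz.
5 MHz ≤ fs/2 = 7.2 MHz, appears at 5 MHz.
8.4 MHz > fs/2 = 7.2 MHz, folds to fs − 8.4 MHz = 6 MHz.
6 MHz ≤ fs/2 = 7.2 MHz, passes unchanged.
Distinct values: {5 MHz, 6 MHz}.

5 MHz, 6 MHz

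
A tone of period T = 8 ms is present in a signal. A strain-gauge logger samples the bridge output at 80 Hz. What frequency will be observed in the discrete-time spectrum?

35 Hz

T = 8 ms → f = 1/T = 125 Hz.
125 Hz mod fs = 45 Hz.
45 Hz > fs/2 = 40 Hz, folds to fs − 45 Hz = 35 Hz.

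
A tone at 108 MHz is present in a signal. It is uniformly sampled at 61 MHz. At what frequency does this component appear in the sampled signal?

14 MHz

108 MHz mod fs = 47 MHz.
47 MHz > fs/2 = 30.5 MHz, folds to fs − 47 MHz = 14 MHz.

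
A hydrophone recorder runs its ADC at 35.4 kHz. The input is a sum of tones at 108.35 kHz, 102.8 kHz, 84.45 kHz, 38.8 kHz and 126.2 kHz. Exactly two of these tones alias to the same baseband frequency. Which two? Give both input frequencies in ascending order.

fs/2 = 17.7 kHz.
108.35 kHz mod fs = 2.15 kHz.
2.15 kHz ≤ fs/2 = 17.7 kHz, appears at 2.15 kHz.
102.8 kHz mod fs = 32 kHz.
32 kHz > fs/2 = 17.7 kHz, folds to fs − 32 kHz = 3.4 kHz.
84.45 kHz mod fs = 13.65 kHz.
13.65 kHz ≤ fs/2 = 17.7 kHz, appears at 13.65 kHz.
38.8 kHz mod fs = 3.4 kHz.
3.4 kHz ≤ fs/2 = 17.7 kHz, appears at 3.4 kHz.
126.2 kHz mod fs = 20 kHz.
20 kHz > fs/2 = 17.7 kHz, folds to fs − 20 kHz = 15.4 kHz.
38.8 kHz and 102.8 kHz both map to 3.4 kHz.

38.8 kHz, 102.8 kHz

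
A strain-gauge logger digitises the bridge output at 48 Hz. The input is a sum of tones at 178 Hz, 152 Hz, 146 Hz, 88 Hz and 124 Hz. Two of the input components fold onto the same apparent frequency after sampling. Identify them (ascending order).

88 Hz, 152 Hz

fs/2 = 24 Hz.
178 Hz mod fs = 34 Hz.
34 Hz > fs/2 = 24 Hz, folds to fs − 34 Hz = 14 Hz.
152 Hz mod fs = 8 Hz.
8 Hz ≤ fs/2 = 24 Hz, appears at 8 Hz.
146 Hz mod fs = 2 Hz.
2 Hz ≤ fs/2 = 24 Hz, appears at 2 Hz.
88 Hz mod fs = 40 Hz.
40 Hz > fs/2 = 24 Hz, folds to fs − 40 Hz = 8 Hz.
124 Hz mod fs = 28 Hz.
28 Hz > fs/2 = 24 Hz, folds to fs − 28 Hz = 20 Hz.
88 Hz and 152 Hz both map to 8 Hz.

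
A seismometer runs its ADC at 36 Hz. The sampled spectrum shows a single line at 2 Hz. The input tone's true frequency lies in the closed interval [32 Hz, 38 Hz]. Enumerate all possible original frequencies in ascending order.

Frequencies that alias to 2 Hz are k·fs ± 2 Hz for integer k ≥ 0.
k=0: 2 Hz.
k=1: 34 Hz, 38 Hz.
k=2: 70 Hz, 74 Hz.
Within [32 Hz, 38 Hz]: 34 Hz, 38 Hz.

34 Hz, 38 Hz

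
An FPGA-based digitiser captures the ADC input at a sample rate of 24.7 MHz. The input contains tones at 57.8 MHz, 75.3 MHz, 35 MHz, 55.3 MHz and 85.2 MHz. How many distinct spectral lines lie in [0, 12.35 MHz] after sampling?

5

fs/2 = 12.35 MHz.
57.8 MHz mod fs = 8.4 MHz.
8.4 MHz ≤ fs/2 = 12.35 MHz, appears at 8.4 MHz.
75.3 MHz mod fs = 1.2 MHz.
1.2 MHz ≤ fs/2 = 12.35 MHz, appears at 1.2 MHz.
35 MHz mod fs = 10.3 MHz.
10.3 MHz ≤ fs/2 = 12.35 MHz, appears at 10.3 MHz.
55.3 MHz mod fs = 5.9 MHz.
5.9 MHz ≤ fs/2 = 12.35 MHz, appears at 5.9 MHz.
85.2 MHz mod fs = 11.1 MHz.
11.1 MHz ≤ fs/2 = 12.35 MHz, appears at 11.1 MHz.
Distinct values: {1.2 MHz, 5.9 MHz, 8.4 MHz, 10.3 MHz, 11.1 MHz} → 5.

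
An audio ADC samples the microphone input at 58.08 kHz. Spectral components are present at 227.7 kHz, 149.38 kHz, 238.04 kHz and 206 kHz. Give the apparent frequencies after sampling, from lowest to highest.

fs/2 = 29.04 kHz.
227.7 kHz mod fs = 53.46 kHz.
53.46 kHz > fs/2 = 29.04 kHz, folds to fs − 53.46 kHz = 4.62 kHz.
149.38 kHz mod fs = 33.22 kHz.
33.22 kHz > fs/2 = 29.04 kHz, folds to fs − 33.22 kHz = 24.86 kHz.
238.04 kHz mod fs = 5.72 kHz.
5.72 kHz ≤ fs/2 = 29.04 kHz, appears at 5.72 kHz.
206 kHz mod fs = 31.76 kHz.
31.76 kHz > fs/2 = 29.04 kHz, folds to fs − 31.76 kHz = 26.32 kHz.
Distinct values: {4.62 kHz, 5.72 kHz, 24.86 kHz, 26.32 kHz}.

4.62 kHz, 5.72 kHz, 24.86 kHz, 26.32 kHz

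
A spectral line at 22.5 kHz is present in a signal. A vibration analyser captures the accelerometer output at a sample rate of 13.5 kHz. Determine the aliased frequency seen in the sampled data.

4.5 kHz

22.5 kHz mod fs = 9 kHz.
9 kHz > fs/2 = 6.75 kHz, folds to fs − 9 kHz = 4.5 kHz.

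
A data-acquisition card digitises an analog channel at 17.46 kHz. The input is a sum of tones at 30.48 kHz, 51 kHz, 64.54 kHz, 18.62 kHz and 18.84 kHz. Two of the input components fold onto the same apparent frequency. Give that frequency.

1.38 kHz

fs/2 = 8.73 kHz.
30.48 kHz mod fs = 13.02 kHz.
13.02 kHz > fs/2 = 8.73 kHz, folds to fs − 13.02 kHz = 4.44 kHz.
51 kHz mod fs = 16.08 kHz.
16.08 kHz > fs/2 = 8.73 kHz, folds to fs − 16.08 kHz = 1.38 kHz.
64.54 kHz mod fs = 12.16 kHz.
12.16 kHz > fs/2 = 8.73 kHz, folds to fs − 12.16 kHz = 5.3 kHz.
18.62 kHz mod fs = 1.16 kHz.
1.16 kHz ≤ fs/2 = 8.73 kHz, appears at 1.16 kHz.
18.84 kHz mod fs = 1.38 kHz.
1.38 kHz ≤ fs/2 = 8.73 kHz, appears at 1.38 kHz.
18.84 kHz and 51 kHz both map to 1.38 kHz.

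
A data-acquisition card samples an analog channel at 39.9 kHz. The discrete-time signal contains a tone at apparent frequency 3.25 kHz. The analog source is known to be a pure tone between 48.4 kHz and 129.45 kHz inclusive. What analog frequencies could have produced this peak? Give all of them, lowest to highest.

76.55 kHz, 83.05 kHz, 116.45 kHz, 122.95 kHz

Frequencies that alias to 3.25 kHz are k·fs ± 3.25 kHz for integer k ≥ 0.
k=0: 3.25 kHz.
k=1: 36.65 kHz, 43.15 kHz.
k=2: 76.55 kHz, 83.05 kHz.
k=3: 116.45 kHz, 122.95 kHz.
k=4: 156.35 kHz, 162.85 kHz.
Within [48.4 kHz, 129.45 kHz]: 76.55 kHz, 83.05 kHz, 116.45 kHz, 122.95 kHz.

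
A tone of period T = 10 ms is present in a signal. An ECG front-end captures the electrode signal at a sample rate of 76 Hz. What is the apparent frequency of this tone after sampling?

24 Hz

T = 10 ms → f = 1/T = 100 Hz.
100 Hz mod fs = 24 Hz.
24 Hz ≤ fs/2 = 38 Hz, appears at 24 Hz.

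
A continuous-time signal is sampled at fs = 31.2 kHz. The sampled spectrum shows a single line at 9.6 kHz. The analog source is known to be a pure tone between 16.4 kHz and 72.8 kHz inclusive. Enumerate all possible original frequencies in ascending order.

Frequencies that alias to 9.6 kHz are k·fs ± 9.6 kHz for integer k ≥ 0.
k=0: 9.6 kHz.
k=1: 21.6 kHz, 40.8 kHz.
k=2: 52.8 kHz, 72 kHz.
k=3: 84 kHz, 103.2 kHz.
Within [16.4 kHz, 72.8 kHz]: 21.6 kHz, 40.8 kHz, 52.8 kHz, 72 kHz.

21.6 kHz, 40.8 kHz, 52.8 kHz, 72 kHz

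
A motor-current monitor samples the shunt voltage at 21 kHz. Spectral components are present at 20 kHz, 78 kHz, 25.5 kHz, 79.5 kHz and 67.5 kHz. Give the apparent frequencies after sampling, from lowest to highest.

1 kHz, 4.5 kHz, 6 kHz

fs/2 = 10.5 kHz.
20 kHz > fs/2 = 10.5 kHz, folds to fs − 20 kHz = 1 kHz.
78 kHz mod fs = 15 kHz.
15 kHz > fs/2 = 10.5 kHz, folds to fs − 15 kHz = 6 kHz.
25.5 kHz mod fs = 4.5 kHz.
4.5 kHz ≤ fs/2 = 10.5 kHz, appears at 4.5 kHz.
79.5 kHz mod fs = 16.5 kHz.
16.5 kHz > fs/2 = 10.5 kHz, folds to fs − 16.5 kHz = 4.5 kHz.
67.5 kHz mod fs = 4.5 kHz.
4.5 kHz ≤ fs/2 = 10.5 kHz, appears at 4.5 kHz.
Distinct values: {1 kHz, 4.5 kHz, 6 kHz}.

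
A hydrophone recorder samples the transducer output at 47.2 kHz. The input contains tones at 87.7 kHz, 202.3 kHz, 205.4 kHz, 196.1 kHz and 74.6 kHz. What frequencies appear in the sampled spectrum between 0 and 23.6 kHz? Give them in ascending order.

fs/2 = 23.6 kHz.
87.7 kHz mod fs = 40.5 kHz.
40.5 kHz > fs/2 = 23.6 kHz, folds to fs − 40.5 kHz = 6.7 kHz.
202.3 kHz mod fs = 13.5 kHz.
13.5 kHz ≤ fs/2 = 23.6 kHz, appears at 13.5 kHz.
205.4 kHz mod fs = 16.6 kHz.
16.6 kHz ≤ fs/2 = 23.6 kHz, appears at 16.6 kHz.
196.1 kHz mod fs = 7.3 kHz.
7.3 kHz ≤ fs/2 = 23.6 kHz, appears at 7.3 kHz.
74.6 kHz mod fs = 27.4 kHz.
27.4 kHz > fs/2 = 23.6 kHz, folds to fs − 27.4 kHz = 19.8 kHz.
Distinct values: {6.7 kHz, 7.3 kHz, 13.5 kHz, 16.6 kHz, 19.8 kHz}.

6.7 kHz, 7.3 kHz, 13.5 kHz, 16.6 kHz, 19.8 kHz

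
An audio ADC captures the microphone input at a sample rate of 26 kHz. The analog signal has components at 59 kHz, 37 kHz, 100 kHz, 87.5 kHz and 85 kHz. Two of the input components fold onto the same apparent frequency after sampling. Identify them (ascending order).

fs/2 = 13 kHz.
59 kHz mod fs = 7 kHz.
7 kHz ≤ fs/2 = 13 kHz, appears at 7 kHz.
37 kHz mod fs = 11 kHz.
11 kHz ≤ fs/2 = 13 kHz, appears at 11 kHz.
100 kHz mod fs = 22 kHz.
22 kHz > fs/2 = 13 kHz, folds to fs − 22 kHz = 4 kHz.
87.5 kHz mod fs = 9.5 kHz.
9.5 kHz ≤ fs/2 = 13 kHz, appears at 9.5 kHz.
85 kHz mod fs = 7 kHz.
7 kHz ≤ fs/2 = 13 kHz, appears at 7 kHz.
59 kHz and 85 kHz both map to 7 kHz.

59 kHz, 85 kHz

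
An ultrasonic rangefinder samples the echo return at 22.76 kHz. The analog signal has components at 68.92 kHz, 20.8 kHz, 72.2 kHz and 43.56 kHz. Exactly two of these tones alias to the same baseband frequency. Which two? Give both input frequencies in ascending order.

fs/2 = 11.38 kHz.
68.92 kHz mod fs = 0.64 kHz.
0.64 kHz ≤ fs/2 = 11.38 kHz, appears at 0.64 kHz.
20.8 kHz > fs/2 = 11.38 kHz, folds to fs − 20.8 kHz = 1.96 kHz.
72.2 kHz mod fs = 3.92 kHz.
3.92 kHz ≤ fs/2 = 11.38 kHz, appears at 3.92 kHz.
43.56 kHz mod fs = 20.8 kHz.
20.8 kHz > fs/2 = 11.38 kHz, folds to fs − 20.8 kHz = 1.96 kHz.
20.8 kHz and 43.56 kHz both map to 1.96 kHz.

20.8 kHz, 43.56 kHz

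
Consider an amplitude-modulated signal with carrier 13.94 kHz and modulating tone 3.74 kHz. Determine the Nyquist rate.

AM sidebands sit at fc ± fm = 10.2 kHz and 17.68 kHz.
Highest-frequency component: 17.68 kHz.
Nyquist rate = 2 × 17.68 kHz = 35.36 kHz.

35.36 kHz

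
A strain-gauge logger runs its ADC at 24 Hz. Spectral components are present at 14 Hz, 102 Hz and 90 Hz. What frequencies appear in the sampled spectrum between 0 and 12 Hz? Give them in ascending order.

6 Hz, 10 Hz

fs/2 = 12 Hz.
14 Hz > fs/2 = 12 Hz, folds to fs − 14 Hz = 10 Hz.
102 Hz mod fs = 6 Hz.
6 Hz ≤ fs/2 = 12 Hz, appears at 6 Hz.
90 Hz mod fs = 18 Hz.
18 Hz > fs/2 = 12 Hz, folds to fs − 18 Hz = 6 Hz.
Distinct values: {6 Hz, 10 Hz}.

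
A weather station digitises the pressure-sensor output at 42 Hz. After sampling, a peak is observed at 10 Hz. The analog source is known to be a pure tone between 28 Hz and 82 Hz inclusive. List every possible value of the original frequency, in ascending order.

32 Hz, 52 Hz, 74 Hz

Frequencies that alias to 10 Hz are k·fs ± 10 Hz for integer k ≥ 0.
k=0: 10 Hz.
k=1: 32 Hz, 52 Hz.
k=2: 74 Hz, 94 Hz.
k=3: 116 Hz, 136 Hz.
Within [28 Hz, 82 Hz]: 32 Hz, 52 Hz, 74 Hz.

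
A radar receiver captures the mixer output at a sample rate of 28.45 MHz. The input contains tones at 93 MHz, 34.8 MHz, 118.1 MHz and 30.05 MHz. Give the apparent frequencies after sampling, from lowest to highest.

1.6 MHz, 4.3 MHz, 6.35 MHz, 7.65 MHz

fs/2 = 14.225 MHz.
93 MHz mod fs = 7.65 MHz.
7.65 MHz ≤ fs/2 = 14.225 MHz, appears at 7.65 MHz.
34.8 MHz mod fs = 6.35 MHz.
6.35 MHz ≤ fs/2 = 14.225 MHz, appears at 6.35 MHz.
118.1 MHz mod fs = 4.3 MHz.
4.3 MHz ≤ fs/2 = 14.225 MHz, appears at 4.3 MHz.
30.05 MHz mod fs = 1.6 MHz.
1.6 MHz ≤ fs/2 = 14.225 MHz, appears at 1.6 MHz.
Distinct values: {1.6 MHz, 4.3 MHz, 6.35 MHz, 7.65 MHz}.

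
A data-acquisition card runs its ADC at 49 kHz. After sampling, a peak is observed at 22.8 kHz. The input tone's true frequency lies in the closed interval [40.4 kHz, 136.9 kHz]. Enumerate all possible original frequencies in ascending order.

71.8 kHz, 75.2 kHz, 120.8 kHz, 124.2 kHz

Frequencies that alias to 22.8 kHz are k·fs ± 22.8 kHz for integer k ≥ 0.
k=0: 22.8 kHz.
k=1: 26.2 kHz, 71.8 kHz.
k=2: 75.2 kHz, 120.8 kHz.
k=3: 124.2 kHz, 169.8 kHz.
k=4: 173.2 kHz, 218.8 kHz.
Within [40.4 kHz, 136.9 kHz]: 71.8 kHz, 75.2 kHz, 120.8 kHz, 124.2 kHz.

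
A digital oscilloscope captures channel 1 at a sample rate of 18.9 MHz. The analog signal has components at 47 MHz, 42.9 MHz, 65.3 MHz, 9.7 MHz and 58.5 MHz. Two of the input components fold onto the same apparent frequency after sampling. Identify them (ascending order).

fs/2 = 9.45 MHz.
47 MHz mod fs = 9.2 MHz.
9.2 MHz ≤ fs/2 = 9.45 MHz, appears at 9.2 MHz.
42.9 MHz mod fs = 5.1 MHz.
5.1 MHz ≤ fs/2 = 9.45 MHz, appears at 5.1 MHz.
65.3 MHz mod fs = 8.6 MHz.
8.6 MHz ≤ fs/2 = 9.45 MHz, appears at 8.6 MHz.
9.7 MHz > fs/2 = 9.45 MHz, folds to fs − 9.7 MHz = 9.2 MHz.
58.5 MHz mod fs = 1.8 MHz.
1.8 MHz ≤ fs/2 = 9.45 MHz, appears at 1.8 MHz.
9.7 MHz and 47 MHz both map to 9.2 MHz.

9.7 MHz, 47 MHz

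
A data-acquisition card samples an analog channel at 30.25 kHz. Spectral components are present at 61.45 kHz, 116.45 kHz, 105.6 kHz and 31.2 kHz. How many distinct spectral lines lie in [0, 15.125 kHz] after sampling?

3

fs/2 = 15.125 kHz.
61.45 kHz mod fs = 0.95 kHz.
0.95 kHz ≤ fs/2 = 15.125 kHz, appears at 0.95 kHz.
116.45 kHz mod fs = 25.7 kHz.
25.7 kHz > fs/2 = 15.125 kHz, folds to fs − 25.7 kHz = 4.55 kHz.
105.6 kHz mod fs = 14.85 kHz.
14.85 kHz ≤ fs/2 = 15.125 kHz, appears at 14.85 kHz.
31.2 kHz mod fs = 0.95 kHz.
0.95 kHz ≤ fs/2 = 15.125 kHz, appears at 0.95 kHz.
Distinct values: {0.95 kHz, 4.55 kHz, 14.85 kHz} → 3.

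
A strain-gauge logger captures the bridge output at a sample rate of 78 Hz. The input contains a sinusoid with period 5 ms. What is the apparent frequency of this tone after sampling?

34 Hz

T = 5 ms → f = 1/T = 200 Hz.
200 Hz mod fs = 44 Hz.
44 Hz > fs/2 = 39 Hz, folds to fs − 44 Hz = 34 Hz.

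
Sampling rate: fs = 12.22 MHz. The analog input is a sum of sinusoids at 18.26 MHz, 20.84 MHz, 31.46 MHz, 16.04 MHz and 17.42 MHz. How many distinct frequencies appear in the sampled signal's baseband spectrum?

fs/2 = 6.11 MHz.
18.26 MHz mod fs = 6.04 MHz.
6.04 MHz ≤ fs/2 = 6.11 MHz, appears at 6.04 MHz.
20.84 MHz mod fs = 8.62 MHz.
8.62 MHz > fs/2 = 6.11 MHz, folds to fs − 8.62 MHz = 3.6 MHz.
31.46 MHz mod fs = 7.02 MHz.
7.02 MHz > fs/2 = 6.11 MHz, folds to fs − 7.02 MHz = 5.2 MHz.
16.04 MHz mod fs = 3.82 MHz.
3.82 MHz ≤ fs/2 = 6.11 MHz, appears at 3.82 MHz.
17.42 MHz mod fs = 5.2 MHz.
5.2 MHz ≤ fs/2 = 6.11 MHz, appears at 5.2 MHz.
Distinct values: {3.6 MHz, 3.82 MHz, 5.2 MHz, 6.04 MHz} → 4.

4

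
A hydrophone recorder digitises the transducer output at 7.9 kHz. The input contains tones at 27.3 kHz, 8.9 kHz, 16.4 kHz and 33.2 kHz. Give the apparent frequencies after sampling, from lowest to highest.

fs/2 = 3.95 kHz.
27.3 kHz mod fs = 3.6 kHz.
3.6 kHz ≤ fs/2 = 3.95 kHz, appears at 3.6 kHz.
8.9 kHz mod fs = 1 kHz.
1 kHz ≤ fs/2 = 3.95 kHz, appears at 1 kHz.
16.4 kHz mod fs = 0.6 kHz.
0.6 kHz ≤ fs/2 = 3.95 kHz, appears at 0.6 kHz.
33.2 kHz mod fs = 1.6 kHz.
1.6 kHz ≤ fs/2 = 3.95 kHz, appears at 1.6 kHz.
Distinct values: {0.6 kHz, 1 kHz, 1.6 kHz, 3.6 kHz}.

0.6 kHz, 1 kHz, 1.6 kHz, 3.6 kHz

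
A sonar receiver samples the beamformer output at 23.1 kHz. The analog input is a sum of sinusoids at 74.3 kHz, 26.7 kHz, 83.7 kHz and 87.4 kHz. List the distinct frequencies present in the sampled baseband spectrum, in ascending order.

fs/2 = 11.55 kHz.
74.3 kHz mod fs = 5 kHz.
5 kHz ≤ fs/2 = 11.55 kHz, appears at 5 kHz.
26.7 kHz mod fs = 3.6 kHz.
3.6 kHz ≤ fs/2 = 11.55 kHz, appears at 3.6 kHz.
83.7 kHz mod fs = 14.4 kHz.
14.4 kHz > fs/2 = 11.55 kHz, folds to fs − 14.4 kHz = 8.7 kHz.
87.4 kHz mod fs = 18.1 kHz.
18.1 kHz > fs/2 = 11.55 kHz, folds to fs − 18.1 kHz = 5 kHz.
Distinct values: {3.6 kHz, 5 kHz, 8.7 kHz}.

3.6 kHz, 5 kHz, 8.7 kHz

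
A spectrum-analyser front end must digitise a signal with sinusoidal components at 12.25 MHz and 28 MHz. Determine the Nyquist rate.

Highest-frequency component: 28 MHz.
Nyquist rate = 2 × 28 MHz = 56 MHz.

56 MHz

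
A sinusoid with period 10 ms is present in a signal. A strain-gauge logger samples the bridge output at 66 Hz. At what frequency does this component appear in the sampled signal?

32 Hz

T = 10 ms → f = 1/T = 100 Hz.
100 Hz mod fs = 34 Hz.
34 Hz > fs/2 = 33 Hz, folds to fs − 34 Hz = 32 Hz.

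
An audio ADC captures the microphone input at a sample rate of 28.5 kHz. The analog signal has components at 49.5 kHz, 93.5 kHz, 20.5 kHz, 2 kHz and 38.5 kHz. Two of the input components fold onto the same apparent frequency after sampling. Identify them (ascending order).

fs/2 = 14.25 kHz.
49.5 kHz mod fs = 21 kHz.
21 kHz > fs/2 = 14.25 kHz, folds to fs − 21 kHz = 7.5 kHz.
93.5 kHz mod fs = 8 kHz.
8 kHz ≤ fs/2 = 14.25 kHz, appears at 8 kHz.
20.5 kHz > fs/2 = 14.25 kHz, folds to fs − 20.5 kHz = 8 kHz.
2 kHz ≤ fs/2 = 14.25 kHz, passes unchanged.
38.5 kHz mod fs = 10 kHz.
10 kHz ≤ fs/2 = 14.25 kHz, appears at 10 kHz.
20.5 kHz and 93.5 kHz both map to 8 kHz.

20.5 kHz, 93.5 kHz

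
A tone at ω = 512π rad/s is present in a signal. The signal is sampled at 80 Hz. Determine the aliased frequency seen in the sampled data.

16 Hz

ω = 512π rad/s → f = ω/(2π) = 256 Hz.
256 Hz mod fs = 16 Hz.
16 Hz ≤ fs/2 = 40 Hz, appears at 16 Hz.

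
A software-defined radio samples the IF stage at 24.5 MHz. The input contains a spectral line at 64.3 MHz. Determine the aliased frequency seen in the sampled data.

64.3 MHz mod fs = 15.3 MHz.
15.3 MHz > fs/2 = 12.25 MHz, folds to fs − 15.3 MHz = 9.2 MHz.

9.2 MHz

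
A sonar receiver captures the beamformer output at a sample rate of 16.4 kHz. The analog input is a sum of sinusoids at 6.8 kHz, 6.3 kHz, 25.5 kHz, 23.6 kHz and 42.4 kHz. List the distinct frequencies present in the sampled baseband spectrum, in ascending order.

fs/2 = 8.2 kHz.
6.8 kHz ≤ fs/2 = 8.2 kHz, passes unchanged.
6.3 kHz ≤ fs/2 = 8.2 kHz, passes unchanged.
25.5 kHz mod fs = 9.1 kHz.
9.1 kHz > fs/2 = 8.2 kHz, folds to fs − 9.1 kHz = 7.3 kHz.
23.6 kHz mod fs = 7.2 kHz.
7.2 kHz ≤ fs/2 = 8.2 kHz, appears at 7.2 kHz.
42.4 kHz mod fs = 9.6 kHz.
9.6 kHz > fs/2 = 8.2 kHz, folds to fs − 9.6 kHz = 6.8 kHz.
Distinct values: {6.3 kHz, 6.8 kHz, 7.2 kHz, 7.3 kHz}.

6.3 kHz, 6.8 kHz, 7.2 kHz, 7.3 kHz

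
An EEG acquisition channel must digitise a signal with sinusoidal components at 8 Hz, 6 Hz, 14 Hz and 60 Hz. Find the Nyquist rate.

120 Hz

Highest-frequency component: 60 Hz.
Nyquist rate = 2 × 60 Hz = 120 Hz.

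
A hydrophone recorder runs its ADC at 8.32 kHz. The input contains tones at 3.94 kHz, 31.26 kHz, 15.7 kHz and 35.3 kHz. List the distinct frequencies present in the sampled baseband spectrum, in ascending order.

fs/2 = 4.16 kHz.
3.94 kHz ≤ fs/2 = 4.16 kHz, passes unchanged.
31.26 kHz mod fs = 6.3 kHz.
6.3 kHz > fs/2 = 4.16 kHz, folds to fs − 6.3 kHz = 2.02 kHz.
15.7 kHz mod fs = 7.38 kHz.
7.38 kHz > fs/2 = 4.16 kHz, folds to fs − 7.38 kHz = 0.94 kHz.
35.3 kHz mod fs = 2.02 kHz.
2.02 kHz ≤ fs/2 = 4.16 kHz, appears at 2.02 kHz.
Distinct values: {0.94 kHz, 2.02 kHz, 3.94 kHz}.

0.94 kHz, 2.02 kHz, 3.94 kHz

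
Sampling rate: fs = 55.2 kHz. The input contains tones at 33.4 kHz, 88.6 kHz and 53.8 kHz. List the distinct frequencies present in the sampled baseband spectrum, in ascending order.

fs/2 = 27.6 kHz.
33.4 kHz > fs/2 = 27.6 kHz, folds to fs − 33.4 kHz = 21.8 kHz.
88.6 kHz mod fs = 33.4 kHz.
33.4 kHz > fs/2 = 27.6 kHz, folds to fs − 33.4 kHz = 21.8 kHz.
53.8 kHz > fs/2 = 27.6 kHz, folds to fs − 53.8 kHz = 1.4 kHz.
Distinct values: {1.4 kHz, 21.8 kHz}.

1.4 kHz, 21.8 kHz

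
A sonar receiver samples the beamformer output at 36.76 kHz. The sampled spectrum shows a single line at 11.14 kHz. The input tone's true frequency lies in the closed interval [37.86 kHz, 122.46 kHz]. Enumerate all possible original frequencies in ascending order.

47.9 kHz, 62.38 kHz, 84.66 kHz, 99.14 kHz, 121.42 kHz

Frequencies that alias to 11.14 kHz are k·fs ± 11.14 kHz for integer k ≥ 0.
k=0: 11.14 kHz.
k=1: 25.62 kHz, 47.9 kHz.
k=2: 62.38 kHz, 84.66 kHz.
k=3: 99.14 kHz, 121.42 kHz.
k=4: 135.9 kHz, 158.18 kHz.
Within [37.86 kHz, 122.46 kHz]: 47.9 kHz, 62.38 kHz, 84.66 kHz, 99.14 kHz, 121.42 kHz.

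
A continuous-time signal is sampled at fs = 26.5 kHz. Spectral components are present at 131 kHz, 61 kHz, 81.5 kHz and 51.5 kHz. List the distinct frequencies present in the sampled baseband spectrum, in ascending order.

1.5 kHz, 2 kHz, 8 kHz

fs/2 = 13.25 kHz.
131 kHz mod fs = 25 kHz.
25 kHz > fs/2 = 13.25 kHz, folds to fs − 25 kHz = 1.5 kHz.
61 kHz mod fs = 8 kHz.
8 kHz ≤ fs/2 = 13.25 kHz, appears at 8 kHz.
81.5 kHz mod fs = 2 kHz.
2 kHz ≤ fs/2 = 13.25 kHz, appears at 2 kHz.
51.5 kHz mod fs = 25 kHz.
25 kHz > fs/2 = 13.25 kHz, folds to fs − 25 kHz = 1.5 kHz.
Distinct values: {1.5 kHz, 2 kHz, 8 kHz}.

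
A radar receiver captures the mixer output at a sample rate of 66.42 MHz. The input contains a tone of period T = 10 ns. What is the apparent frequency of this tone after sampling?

32.84 MHz

T = 10 ns → f = 1/T = 100 MHz.
100 MHz mod fs = 33.58 MHz.
33.58 MHz > fs/2 = 33.21 MHz, folds to fs − 33.58 MHz = 32.84 MHz.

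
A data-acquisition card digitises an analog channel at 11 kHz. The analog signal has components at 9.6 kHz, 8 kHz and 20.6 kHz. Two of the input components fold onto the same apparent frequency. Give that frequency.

fs/2 = 5.5 kHz.
9.6 kHz > fs/2 = 5.5 kHz, folds to fs − 9.6 kHz = 1.4 kHz.
8 kHz > fs/2 = 5.5 kHz, folds to fs − 8 kHz = 3 kHz.
20.6 kHz mod fs = 9.6 kHz.
9.6 kHz > fs/2 = 5.5 kHz, folds to fs − 9.6 kHz = 1.4 kHz.
9.6 kHz and 20.6 kHz both map to 1.4 kHz.

1.4 kHz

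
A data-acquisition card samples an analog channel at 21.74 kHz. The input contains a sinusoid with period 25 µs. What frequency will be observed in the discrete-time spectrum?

3.48 kHz

T = 25 µs → f = 1/T = 40 kHz.
40 kHz mod fs = 18.26 kHz.
18.26 kHz > fs/2 = 10.87 kHz, folds to fs − 18.26 kHz = 3.48 kHz.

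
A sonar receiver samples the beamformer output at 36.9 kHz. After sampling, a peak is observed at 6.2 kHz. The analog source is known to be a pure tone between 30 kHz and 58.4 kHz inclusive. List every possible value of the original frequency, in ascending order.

30.7 kHz, 43.1 kHz

Frequencies that alias to 6.2 kHz are k·fs ± 6.2 kHz for integer k ≥ 0.
k=0: 6.2 kHz.
k=1: 30.7 kHz, 43.1 kHz.
k=2: 67.6 kHz, 80 kHz.
Within [30 kHz, 58.4 kHz]: 30.7 kHz, 43.1 kHz.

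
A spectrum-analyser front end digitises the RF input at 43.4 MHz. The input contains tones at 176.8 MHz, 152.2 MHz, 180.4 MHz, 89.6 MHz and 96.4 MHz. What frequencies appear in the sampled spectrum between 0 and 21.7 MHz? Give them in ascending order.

2.8 MHz, 3.2 MHz, 6.8 MHz, 9.6 MHz, 21.4 MHz

fs/2 = 21.7 MHz.
176.8 MHz mod fs = 3.2 MHz.
3.2 MHz ≤ fs/2 = 21.7 MHz, appears at 3.2 MHz.
152.2 MHz mod fs = 22 MHz.
22 MHz > fs/2 = 21.7 MHz, folds to fs − 22 MHz = 21.4 MHz.
180.4 MHz mod fs = 6.8 MHz.
6.8 MHz ≤ fs/2 = 21.7 MHz, appears at 6.8 MHz.
89.6 MHz mod fs = 2.8 MHz.
2.8 MHz ≤ fs/2 = 21.7 MHz, appears at 2.8 MHz.
96.4 MHz mod fs = 9.6 MHz.
9.6 MHz ≤ fs/2 = 21.7 MHz, appears at 9.6 MHz.
Distinct values: {2.8 MHz, 3.2 MHz, 6.8 MHz, 9.6 MHz, 21.4 MHz}.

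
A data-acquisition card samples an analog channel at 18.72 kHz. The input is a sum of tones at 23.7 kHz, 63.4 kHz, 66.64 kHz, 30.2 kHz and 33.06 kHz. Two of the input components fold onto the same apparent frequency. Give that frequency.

7.24 kHz

fs/2 = 9.36 kHz.
23.7 kHz mod fs = 4.98 kHz.
4.98 kHz ≤ fs/2 = 9.36 kHz, appears at 4.98 kHz.
63.4 kHz mod fs = 7.24 kHz.
7.24 kHz ≤ fs/2 = 9.36 kHz, appears at 7.24 kHz.
66.64 kHz mod fs = 10.48 kHz.
10.48 kHz > fs/2 = 9.36 kHz, folds to fs − 10.48 kHz = 8.24 kHz.
30.2 kHz mod fs = 11.48 kHz.
11.48 kHz > fs/2 = 9.36 kHz, folds to fs − 11.48 kHz = 7.24 kHz.
33.06 kHz mod fs = 14.34 kHz.
14.34 kHz > fs/2 = 9.36 kHz, folds to fs − 14.34 kHz = 4.38 kHz.
30.2 kHz and 63.4 kHz both map to 7.24 kHz.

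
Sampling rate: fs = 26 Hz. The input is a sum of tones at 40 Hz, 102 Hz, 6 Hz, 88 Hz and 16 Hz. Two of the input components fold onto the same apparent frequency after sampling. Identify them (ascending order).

fs/2 = 13 Hz.
40 Hz mod fs = 14 Hz.
14 Hz > fs/2 = 13 Hz, folds to fs − 14 Hz = 12 Hz.
102 Hz mod fs = 24 Hz.
24 Hz > fs/2 = 13 Hz, folds to fs − 24 Hz = 2 Hz.
6 Hz ≤ fs/2 = 13 Hz, passes unchanged.
88 Hz mod fs = 10 Hz.
10 Hz ≤ fs/2 = 13 Hz, appears at 10 Hz.
16 Hz > fs/2 = 13 Hz, folds to fs − 16 Hz = 10 Hz.
16 Hz and 88 Hz both map to 10 Hz.

16 Hz, 88 Hz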